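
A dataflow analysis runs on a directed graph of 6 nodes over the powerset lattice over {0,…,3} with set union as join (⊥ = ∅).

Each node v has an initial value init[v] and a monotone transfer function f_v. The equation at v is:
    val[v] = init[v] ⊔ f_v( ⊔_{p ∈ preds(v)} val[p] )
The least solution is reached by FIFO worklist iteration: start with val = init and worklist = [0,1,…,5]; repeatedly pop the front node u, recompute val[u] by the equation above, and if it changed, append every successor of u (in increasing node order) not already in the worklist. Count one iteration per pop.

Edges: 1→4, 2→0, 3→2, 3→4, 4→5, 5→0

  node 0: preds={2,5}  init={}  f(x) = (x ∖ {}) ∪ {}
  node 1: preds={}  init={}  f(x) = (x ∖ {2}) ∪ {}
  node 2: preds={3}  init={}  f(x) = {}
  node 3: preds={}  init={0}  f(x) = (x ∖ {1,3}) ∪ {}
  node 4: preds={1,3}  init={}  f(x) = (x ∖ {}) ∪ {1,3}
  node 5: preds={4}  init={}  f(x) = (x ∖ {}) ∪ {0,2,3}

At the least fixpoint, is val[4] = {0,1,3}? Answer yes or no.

Iteration log — 7 steps:
  step 1. node 0  ⊔preds={}  new={}  stable
  step 2. node 1  ⊔preds={}  new={}  stable
  step 3. node 2  ⊔preds={0}  new={}  stable
  step 4. node 3  ⊔preds={}  new={0}  stable
  step 5. node 4  ⊔preds={0}  new={0,1,3}  old={}  +wl: 
  step 6. node 5  ⊔preds={0,1,3}  new={0,1,2,3}  old={}  +wl: 0
  step 7. node 0  ⊔preds={0,1,2,3}  new={0,1,2,3}  old={}  +wl: 

Least fixpoint reached:
  node 0: {0,1,2,3}
  node 1: {}
  node 2: {}
  node 3: {0}
  node 4: {0,1,3}
  node 5: {0,1,2,3}

yes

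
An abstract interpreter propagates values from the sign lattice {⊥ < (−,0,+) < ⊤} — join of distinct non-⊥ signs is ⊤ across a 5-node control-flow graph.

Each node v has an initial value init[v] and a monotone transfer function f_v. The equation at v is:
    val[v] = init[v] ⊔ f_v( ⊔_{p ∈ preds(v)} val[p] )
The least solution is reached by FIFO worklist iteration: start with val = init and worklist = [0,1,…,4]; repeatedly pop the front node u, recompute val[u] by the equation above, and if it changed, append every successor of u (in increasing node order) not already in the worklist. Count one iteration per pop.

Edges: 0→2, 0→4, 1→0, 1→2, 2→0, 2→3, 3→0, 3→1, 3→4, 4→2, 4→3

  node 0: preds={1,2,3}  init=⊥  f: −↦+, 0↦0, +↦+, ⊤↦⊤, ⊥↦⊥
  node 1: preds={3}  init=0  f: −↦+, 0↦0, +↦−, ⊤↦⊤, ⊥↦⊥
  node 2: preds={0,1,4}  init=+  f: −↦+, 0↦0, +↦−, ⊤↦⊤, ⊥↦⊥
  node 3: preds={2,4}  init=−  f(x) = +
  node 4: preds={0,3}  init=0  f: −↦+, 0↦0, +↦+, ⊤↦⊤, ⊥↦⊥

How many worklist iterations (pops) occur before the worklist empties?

Trace (9 dequeues):
  [1] u=0 | in ⊤ | out ⊤ | prev ⊥ | push {}
  [2] u=1 | in − | out ⊤ | prev 0 | push {0}
  [3] u=2 | in ⊤ | out ⊤ | prev + | push {}
  [4] u=3 | in ⊤ | out ⊤ | prev − | push {1}
  [5] u=4 | in ⊤ | out ⊤ | prev 0 | push {2,3}
  [6] u=0 | in ⊤ | out ⊤ | ==
  [7] u=1 | in ⊤ | out ⊤ | ==
  [8] u=2 | in ⊤ | out ⊤ | ==
  [9] u=3 | in ⊤ | out ⊤ | ==

Converged values:
  [0] ⊤
  [1] ⊤
  [2] ⊤
  [3] ⊤
  [4] ⊤

9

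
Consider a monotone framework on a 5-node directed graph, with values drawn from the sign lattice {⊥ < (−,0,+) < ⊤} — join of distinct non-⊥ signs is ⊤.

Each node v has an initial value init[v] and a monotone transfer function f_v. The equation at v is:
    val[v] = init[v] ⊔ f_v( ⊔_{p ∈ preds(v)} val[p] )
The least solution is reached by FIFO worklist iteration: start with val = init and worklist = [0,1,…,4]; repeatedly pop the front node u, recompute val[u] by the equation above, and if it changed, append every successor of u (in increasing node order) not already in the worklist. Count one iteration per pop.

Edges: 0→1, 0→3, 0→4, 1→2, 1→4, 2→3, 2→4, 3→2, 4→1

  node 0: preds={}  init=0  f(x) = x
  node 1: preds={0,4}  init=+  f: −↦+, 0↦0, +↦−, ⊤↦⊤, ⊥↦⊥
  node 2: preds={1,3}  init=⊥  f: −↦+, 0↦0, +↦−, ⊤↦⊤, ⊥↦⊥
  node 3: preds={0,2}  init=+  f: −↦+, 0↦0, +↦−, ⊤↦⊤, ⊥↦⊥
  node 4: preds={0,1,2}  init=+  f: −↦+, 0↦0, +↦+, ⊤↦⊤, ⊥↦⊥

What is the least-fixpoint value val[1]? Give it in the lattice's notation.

⊤

Trace (7 dequeues):
  [1] u=0 | in ⊥ | out 0 | ==
  [2] u=1 | in ⊤ | out ⊤ | prev + | push {}
  [3] u=2 | in ⊤ | out ⊤ | prev ⊥ | push {}
  [4] u=3 | in ⊤ | out ⊤ | prev + | push {2}
  [5] u=4 | in ⊤ | out ⊤ | prev + | push {1}
  [6] u=2 | in ⊤ | out ⊤ | ==
  [7] u=1 | in ⊤ | out ⊤ | ==

Converged values:
  [0] 0
  [1] ⊤
  [2] ⊤
  [3] ⊤
  [4] ⊤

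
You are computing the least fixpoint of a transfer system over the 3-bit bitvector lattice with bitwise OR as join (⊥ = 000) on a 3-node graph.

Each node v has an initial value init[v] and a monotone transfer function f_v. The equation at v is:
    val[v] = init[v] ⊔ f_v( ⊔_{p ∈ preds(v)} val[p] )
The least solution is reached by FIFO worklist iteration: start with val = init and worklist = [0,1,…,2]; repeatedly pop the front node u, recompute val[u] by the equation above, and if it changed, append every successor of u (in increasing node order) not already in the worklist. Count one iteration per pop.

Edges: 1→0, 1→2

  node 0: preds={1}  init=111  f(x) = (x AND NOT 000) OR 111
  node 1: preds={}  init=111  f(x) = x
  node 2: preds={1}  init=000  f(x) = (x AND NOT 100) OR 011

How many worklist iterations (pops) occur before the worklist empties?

3

Worklist (3 pops):
  #1 pop 0: in=111 → 111 (no change)
  #2 pop 1: in=000 → 111 (no change)
  #3 pop 2: in=111 → 011 (was 000); enqueue []

Fixpoint:
  val[0] = 111
  val[1] = 111
  val[2] = 011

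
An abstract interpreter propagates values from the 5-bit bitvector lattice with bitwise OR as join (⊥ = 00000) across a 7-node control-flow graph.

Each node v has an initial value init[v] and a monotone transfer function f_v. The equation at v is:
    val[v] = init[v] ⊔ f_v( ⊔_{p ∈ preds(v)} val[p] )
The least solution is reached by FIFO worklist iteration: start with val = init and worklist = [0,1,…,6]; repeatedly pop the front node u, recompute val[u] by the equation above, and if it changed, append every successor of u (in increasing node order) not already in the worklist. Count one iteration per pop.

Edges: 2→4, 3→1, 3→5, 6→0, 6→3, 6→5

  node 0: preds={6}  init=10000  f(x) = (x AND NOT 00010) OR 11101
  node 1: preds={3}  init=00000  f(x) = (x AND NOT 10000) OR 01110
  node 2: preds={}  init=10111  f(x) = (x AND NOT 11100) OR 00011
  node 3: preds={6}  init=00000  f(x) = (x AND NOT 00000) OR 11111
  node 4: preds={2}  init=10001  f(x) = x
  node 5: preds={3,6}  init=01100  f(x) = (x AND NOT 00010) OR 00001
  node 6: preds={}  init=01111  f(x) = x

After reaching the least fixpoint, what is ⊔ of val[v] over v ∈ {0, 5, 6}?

11111

Worklist (8 pops):
  #1 pop 0: in=01111 → 11101 (was 10000); enqueue []
  #2 pop 1: in=00000 → 01110 (was 00000); enqueue []
  #3 pop 2: in=00000 → 10111 (no change)
  #4 pop 3: in=01111 → 11111 (was 00000); enqueue [1]
  #5 pop 4: in=10111 → 10111 (was 10001); enqueue []
  #6 pop 5: in=11111 → 11101 (was 01100); enqueue []
  #7 pop 6: in=00000 → 01111 (no change)
  #8 pop 1: in=11111 → 01111 (was 01110); enqueue []

Fixpoint:
  val[0] = 11101
  val[1] = 01111
  val[2] = 10111
  val[3] = 11111
  val[4] = 10111
  val[5] = 11101
  val[6] = 01111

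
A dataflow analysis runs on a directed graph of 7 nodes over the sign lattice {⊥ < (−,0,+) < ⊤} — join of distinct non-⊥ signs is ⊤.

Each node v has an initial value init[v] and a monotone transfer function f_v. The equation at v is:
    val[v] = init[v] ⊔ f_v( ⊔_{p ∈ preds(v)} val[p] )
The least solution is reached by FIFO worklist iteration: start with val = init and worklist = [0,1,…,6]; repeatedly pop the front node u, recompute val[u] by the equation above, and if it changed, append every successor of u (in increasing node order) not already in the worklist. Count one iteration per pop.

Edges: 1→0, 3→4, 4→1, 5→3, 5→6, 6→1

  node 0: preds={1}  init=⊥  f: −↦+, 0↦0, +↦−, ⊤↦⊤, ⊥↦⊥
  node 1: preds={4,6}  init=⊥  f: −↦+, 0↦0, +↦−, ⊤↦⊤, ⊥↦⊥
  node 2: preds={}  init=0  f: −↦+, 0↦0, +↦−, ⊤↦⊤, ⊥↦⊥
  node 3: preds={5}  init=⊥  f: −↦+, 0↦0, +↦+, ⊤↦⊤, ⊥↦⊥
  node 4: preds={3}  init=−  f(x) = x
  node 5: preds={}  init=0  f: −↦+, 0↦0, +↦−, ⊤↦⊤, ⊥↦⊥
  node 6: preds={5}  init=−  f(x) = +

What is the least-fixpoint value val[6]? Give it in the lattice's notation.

Worklist (10 pops):
  #1 pop 0: in=⊥ → ⊥ (no change)
  #2 pop 1: in=− → + (was ⊥); enqueue [0]
  #3 pop 2: in=⊥ → 0 (no change)
  #4 pop 3: in=0 → 0 (was ⊥); enqueue []
  #5 pop 4: in=0 → ⊤ (was −); enqueue [1]
  #6 pop 5: in=⊥ → 0 (no change)
  #7 pop 6: in=0 → ⊤ (was −); enqueue []
  #8 pop 0: in=+ → − (was ⊥); enqueue []
  #9 pop 1: in=⊤ → ⊤ (was +); enqueue [0]
  #10 pop 0: in=⊤ → ⊤ (was −); enqueue []

Fixpoint:
  val[0] = ⊤
  val[1] = ⊤
  val[2] = 0
  val[3] = 0
  val[4] = ⊤
  val[5] = 0
  val[6] = ⊤

⊤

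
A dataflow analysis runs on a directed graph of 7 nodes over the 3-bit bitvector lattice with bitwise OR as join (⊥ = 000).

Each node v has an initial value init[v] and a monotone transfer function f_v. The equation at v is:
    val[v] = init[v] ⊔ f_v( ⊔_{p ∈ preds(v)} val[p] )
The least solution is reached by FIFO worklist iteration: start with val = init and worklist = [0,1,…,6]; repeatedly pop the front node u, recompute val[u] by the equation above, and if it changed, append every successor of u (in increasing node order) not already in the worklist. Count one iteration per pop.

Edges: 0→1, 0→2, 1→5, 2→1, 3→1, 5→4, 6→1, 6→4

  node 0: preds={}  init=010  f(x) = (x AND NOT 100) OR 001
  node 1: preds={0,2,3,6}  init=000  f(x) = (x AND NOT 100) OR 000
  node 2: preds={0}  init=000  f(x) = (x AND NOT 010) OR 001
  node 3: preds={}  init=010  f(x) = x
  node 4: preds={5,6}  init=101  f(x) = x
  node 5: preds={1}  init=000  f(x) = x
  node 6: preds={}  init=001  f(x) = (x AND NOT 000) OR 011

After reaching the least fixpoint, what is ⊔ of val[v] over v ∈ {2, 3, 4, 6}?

111

Iteration log — 9 steps:
  step 1. node 0  ⊔preds=000  new=011  old=010  +wl: 
  step 2. node 1  ⊔preds=011  new=011  old=000  +wl: 
  step 3. node 2  ⊔preds=011  new=001  old=000  +wl: 1
  step 4. node 3  ⊔preds=000  new=010  stable
  step 5. node 4  ⊔preds=001  new=101  stable
  step 6. node 5  ⊔preds=011  new=011  old=000  +wl: 4
  step 7. node 6  ⊔preds=000  new=011  old=001  +wl: 
  step 8. node 1  ⊔preds=011  new=011  stable
  step 9. node 4  ⊔preds=011  new=111  old=101  +wl: 

Least fixpoint reached:
  node 0: 011
  node 1: 011
  node 2: 001
  node 3: 010
  node 4: 111
  node 5: 011
  node 6: 011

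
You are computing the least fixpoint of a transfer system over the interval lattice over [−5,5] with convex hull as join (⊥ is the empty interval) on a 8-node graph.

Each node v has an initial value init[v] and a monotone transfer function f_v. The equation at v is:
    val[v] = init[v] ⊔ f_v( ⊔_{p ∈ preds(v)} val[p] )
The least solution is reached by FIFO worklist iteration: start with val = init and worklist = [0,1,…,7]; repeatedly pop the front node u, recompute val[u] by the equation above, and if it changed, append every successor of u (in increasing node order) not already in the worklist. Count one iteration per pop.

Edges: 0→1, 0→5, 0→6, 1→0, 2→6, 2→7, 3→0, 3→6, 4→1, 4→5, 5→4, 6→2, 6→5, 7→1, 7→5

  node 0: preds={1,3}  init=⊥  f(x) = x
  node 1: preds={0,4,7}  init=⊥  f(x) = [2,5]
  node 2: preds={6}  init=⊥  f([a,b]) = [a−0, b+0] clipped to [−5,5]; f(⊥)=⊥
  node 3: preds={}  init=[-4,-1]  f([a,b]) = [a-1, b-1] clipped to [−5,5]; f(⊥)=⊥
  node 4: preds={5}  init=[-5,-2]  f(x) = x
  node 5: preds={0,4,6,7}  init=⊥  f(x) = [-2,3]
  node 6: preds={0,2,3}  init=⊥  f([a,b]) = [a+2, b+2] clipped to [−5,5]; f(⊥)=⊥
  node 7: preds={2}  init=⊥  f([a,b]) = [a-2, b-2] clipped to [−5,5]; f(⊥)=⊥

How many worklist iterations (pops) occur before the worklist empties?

22

Trace (22 dequeues):
  [1] u=0 | in [-4,-1] | out [-4,-1] | prev ⊥ | push {}
  [2] u=1 | in [-5,-1] | out [2,5] | prev ⊥ | push {0}
  [3] u=2 | in ⊥ | out ⊥ | ==
  [4] u=3 | in ⊥ | out [-4,-1] | ==
  [5] u=4 | in ⊥ | out [-5,-2] | ==
  [6] u=5 | in [-5,-1] | out [-2,3] | prev ⊥ | push {4}
  [7] u=6 | in [-4,-1] | out [-2,1] | prev ⊥ | push {2,5}
  [8] u=7 | in ⊥ | out ⊥ | ==
  [9] u=0 | in [-4,5] | out [-4,5] | prev [-4,-1] | push {1,6}
  [10] u=4 | in [-2,3] | out [-5,3] | prev [-5,-2] | push {}
  [11] u=2 | in [-2,1] | out [-2,1] | prev ⊥ | push {7}
  [12] u=5 | in [-5,5] | out [-2,3] | ==
  [13] u=1 | in [-5,5] | out [2,5] | ==
  [14] u=6 | in [-4,5] | out [-2,5] | prev [-2,1] | push {2,5}
  [15] u=7 | in [-2,1] | out [-4,-1] | prev ⊥ | push {1}
  [16] u=2 | in [-2,5] | out [-2,5] | prev [-2,1] | push {6,7}
  [17] u=5 | in [-5,5] | out [-2,3] | ==
  [18] u=1 | in [-5,5] | out [2,5] | ==
  [19] u=6 | in [-4,5] | out [-2,5] | ==
  [20] u=7 | in [-2,5] | out [-4,3] | prev [-4,-1] | push {1,5}
  [21] u=1 | in [-5,5] | out [2,5] | ==
  [22] u=5 | in [-5,5] | out [-2,3] | ==

Converged values:
  [0] [-4,5]
  [1] [2,5]
  [2] [-2,5]
  [3] [-4,-1]
  [4] [-5,3]
  [5] [-2,3]
  [6] [-2,5]
  [7] [-4,3]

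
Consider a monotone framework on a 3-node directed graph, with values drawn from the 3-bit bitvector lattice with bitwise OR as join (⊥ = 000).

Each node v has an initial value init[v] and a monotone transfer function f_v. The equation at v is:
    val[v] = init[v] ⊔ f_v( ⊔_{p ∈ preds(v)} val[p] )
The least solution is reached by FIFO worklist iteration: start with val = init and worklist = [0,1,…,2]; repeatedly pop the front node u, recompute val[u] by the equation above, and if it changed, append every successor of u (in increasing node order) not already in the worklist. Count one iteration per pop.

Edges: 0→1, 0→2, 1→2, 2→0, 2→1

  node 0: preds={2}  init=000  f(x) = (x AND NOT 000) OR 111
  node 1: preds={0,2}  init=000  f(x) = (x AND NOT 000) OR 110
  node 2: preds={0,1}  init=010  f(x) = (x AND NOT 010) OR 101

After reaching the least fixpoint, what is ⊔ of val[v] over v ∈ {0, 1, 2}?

111

Iteration log — 5 steps:
  step 1. node 0  ⊔preds=010  new=111  old=000  +wl: 
  step 2. node 1  ⊔preds=111  new=111  old=000  +wl: 
  step 3. node 2  ⊔preds=111  new=111  old=010  +wl: 0,1
  step 4. node 0  ⊔preds=111  new=111  stable
  step 5. node 1  ⊔preds=111  new=111  stable

Least fixpoint reached:
  node 0: 111
  node 1: 111
  node 2: 111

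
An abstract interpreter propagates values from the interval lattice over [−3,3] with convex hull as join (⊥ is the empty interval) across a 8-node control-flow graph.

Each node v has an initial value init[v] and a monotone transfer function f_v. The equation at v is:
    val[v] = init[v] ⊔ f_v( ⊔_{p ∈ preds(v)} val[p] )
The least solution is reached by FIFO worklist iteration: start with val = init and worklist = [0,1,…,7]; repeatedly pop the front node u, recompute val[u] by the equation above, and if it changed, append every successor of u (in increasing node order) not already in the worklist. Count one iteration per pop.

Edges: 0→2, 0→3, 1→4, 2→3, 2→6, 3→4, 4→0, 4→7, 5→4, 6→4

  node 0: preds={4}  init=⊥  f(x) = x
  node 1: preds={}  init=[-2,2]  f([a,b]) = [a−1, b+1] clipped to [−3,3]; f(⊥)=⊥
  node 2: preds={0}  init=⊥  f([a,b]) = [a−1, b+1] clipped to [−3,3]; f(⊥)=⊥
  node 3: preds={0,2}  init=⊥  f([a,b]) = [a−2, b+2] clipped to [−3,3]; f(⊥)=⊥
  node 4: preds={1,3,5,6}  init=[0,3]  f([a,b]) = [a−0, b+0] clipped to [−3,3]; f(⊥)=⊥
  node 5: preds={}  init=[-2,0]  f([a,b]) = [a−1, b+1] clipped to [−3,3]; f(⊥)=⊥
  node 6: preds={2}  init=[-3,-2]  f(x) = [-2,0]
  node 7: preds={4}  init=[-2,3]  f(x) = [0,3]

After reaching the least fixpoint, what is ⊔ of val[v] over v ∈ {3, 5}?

Worklist (13 pops):
  #1 pop 0: in=[0,3] → [0,3] (was ⊥); enqueue []
  #2 pop 1: in=⊥ → [-2,2] (no change)
  #3 pop 2: in=[0,3] → [-1,3] (was ⊥); enqueue []
  #4 pop 3: in=[-1,3] → [-3,3] (was ⊥); enqueue []
  #5 pop 4: in=[-3,3] → [-3,3] (was [0,3]); enqueue [0]
  #6 pop 5: in=⊥ → [-2,0] (no change)
  #7 pop 6: in=[-1,3] → [-3,0] (was [-3,-2]); enqueue [4]
  #8 pop 7: in=[-3,3] → [-2,3] (no change)
  #9 pop 0: in=[-3,3] → [-3,3] (was [0,3]); enqueue [2,3]
  #10 pop 4: in=[-3,3] → [-3,3] (no change)
  #11 pop 2: in=[-3,3] → [-3,3] (was [-1,3]); enqueue [6]
  #12 pop 3: in=[-3,3] → [-3,3] (no change)
  #13 pop 6: in=[-3,3] → [-3,0] (no change)

Fixpoint:
  val[0] = [-3,3]
  val[1] = [-2,2]
  val[2] = [-3,3]
  val[3] = [-3,3]
  val[4] = [-3,3]
  val[5] = [-2,0]
  val[6] = [-3,0]
  val[7] = [-2,3]

[-3,3]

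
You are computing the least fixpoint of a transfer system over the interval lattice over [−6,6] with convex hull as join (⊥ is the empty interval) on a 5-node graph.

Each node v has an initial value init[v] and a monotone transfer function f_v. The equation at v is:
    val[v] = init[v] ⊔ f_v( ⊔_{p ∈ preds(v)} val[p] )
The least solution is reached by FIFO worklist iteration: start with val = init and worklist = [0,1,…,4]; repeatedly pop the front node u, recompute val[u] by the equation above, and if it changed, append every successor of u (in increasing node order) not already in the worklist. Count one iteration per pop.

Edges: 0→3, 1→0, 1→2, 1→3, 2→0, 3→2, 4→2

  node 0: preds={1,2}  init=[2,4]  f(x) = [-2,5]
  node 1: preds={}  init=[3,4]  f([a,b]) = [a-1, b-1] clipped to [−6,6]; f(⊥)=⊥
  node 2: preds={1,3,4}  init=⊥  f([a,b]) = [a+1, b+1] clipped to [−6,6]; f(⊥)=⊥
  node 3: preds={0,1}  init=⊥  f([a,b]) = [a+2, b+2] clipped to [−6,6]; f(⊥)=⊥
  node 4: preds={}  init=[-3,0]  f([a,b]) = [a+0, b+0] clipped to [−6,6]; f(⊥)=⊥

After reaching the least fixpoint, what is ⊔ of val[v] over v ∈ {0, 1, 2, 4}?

Worklist (8 pops):
  #1 pop 0: in=[3,4] → [-2,5] (was [2,4]); enqueue []
  #2 pop 1: in=⊥ → [3,4] (no change)
  #3 pop 2: in=[-3,4] → [-2,5] (was ⊥); enqueue [0]
  #4 pop 3: in=[-2,5] → [0,6] (was ⊥); enqueue [2]
  #5 pop 4: in=⊥ → [-3,0] (no change)
  #6 pop 0: in=[-2,5] → [-2,5] (no change)
  #7 pop 2: in=[-3,6] → [-2,6] (was [-2,5]); enqueue [0]
  #8 pop 0: in=[-2,6] → [-2,5] (no change)

Fixpoint:
  val[0] = [-2,5]
  val[1] = [3,4]
  val[2] = [-2,6]
  val[3] = [0,6]
  val[4] = [-3,0]

[-3,6]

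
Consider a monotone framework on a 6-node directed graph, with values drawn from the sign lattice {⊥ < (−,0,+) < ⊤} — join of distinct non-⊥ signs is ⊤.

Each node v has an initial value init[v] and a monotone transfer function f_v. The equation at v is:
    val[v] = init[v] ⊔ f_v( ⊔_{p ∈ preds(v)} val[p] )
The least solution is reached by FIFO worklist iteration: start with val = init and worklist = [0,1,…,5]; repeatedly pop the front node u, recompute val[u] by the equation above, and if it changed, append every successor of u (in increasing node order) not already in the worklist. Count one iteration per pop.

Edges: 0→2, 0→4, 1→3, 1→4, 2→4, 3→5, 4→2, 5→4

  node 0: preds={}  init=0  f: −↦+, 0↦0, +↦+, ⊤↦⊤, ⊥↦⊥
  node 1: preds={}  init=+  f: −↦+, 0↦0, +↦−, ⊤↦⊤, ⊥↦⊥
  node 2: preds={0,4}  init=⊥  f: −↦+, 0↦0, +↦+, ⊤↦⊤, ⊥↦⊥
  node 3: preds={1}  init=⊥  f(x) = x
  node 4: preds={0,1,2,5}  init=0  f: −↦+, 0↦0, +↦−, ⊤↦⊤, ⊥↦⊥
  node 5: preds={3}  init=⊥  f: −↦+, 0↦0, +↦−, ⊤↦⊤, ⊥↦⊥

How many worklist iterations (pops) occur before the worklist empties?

8

Trace (8 dequeues):
  [1] u=0 | in ⊥ | out 0 | ==
  [2] u=1 | in ⊥ | out + | ==
  [3] u=2 | in 0 | out 0 | prev ⊥ | push {}
  [4] u=3 | in + | out + | prev ⊥ | push {}
  [5] u=4 | in ⊤ | out ⊤ | prev 0 | push {2}
  [6] u=5 | in + | out − | prev ⊥ | push {4}
  [7] u=2 | in ⊤ | out ⊤ | prev 0 | push {}
  [8] u=4 | in ⊤ | out ⊤ | ==

Converged values:
  [0] 0
  [1] +
  [2] ⊤
  [3] +
  [4] ⊤
  [5] −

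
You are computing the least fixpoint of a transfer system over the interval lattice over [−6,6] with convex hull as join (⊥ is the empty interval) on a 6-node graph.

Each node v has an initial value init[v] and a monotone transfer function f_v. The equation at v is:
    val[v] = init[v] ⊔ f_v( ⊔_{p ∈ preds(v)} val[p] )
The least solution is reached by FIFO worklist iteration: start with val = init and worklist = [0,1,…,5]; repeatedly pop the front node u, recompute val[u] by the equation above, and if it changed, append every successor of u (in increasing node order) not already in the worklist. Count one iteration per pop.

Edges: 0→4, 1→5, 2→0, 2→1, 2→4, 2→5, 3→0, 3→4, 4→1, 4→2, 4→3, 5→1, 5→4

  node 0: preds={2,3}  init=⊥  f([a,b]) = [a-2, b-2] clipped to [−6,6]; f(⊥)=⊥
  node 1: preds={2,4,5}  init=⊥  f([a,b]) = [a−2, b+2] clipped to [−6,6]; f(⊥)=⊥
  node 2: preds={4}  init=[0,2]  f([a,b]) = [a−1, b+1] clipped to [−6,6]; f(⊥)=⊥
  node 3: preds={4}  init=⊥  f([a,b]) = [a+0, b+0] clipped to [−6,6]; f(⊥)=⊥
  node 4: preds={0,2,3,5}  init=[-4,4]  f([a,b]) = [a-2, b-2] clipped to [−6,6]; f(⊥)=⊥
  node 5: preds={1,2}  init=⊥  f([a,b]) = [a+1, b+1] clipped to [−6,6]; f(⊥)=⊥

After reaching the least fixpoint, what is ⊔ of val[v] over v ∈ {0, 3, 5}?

Iteration log — 14 steps:
  step 1. node 0  ⊔preds=[0,2]  new=[-2,0]  old=⊥  +wl: 
  step 2. node 1  ⊔preds=[-4,4]  new=[-6,6]  old=⊥  +wl: 
  step 3. node 2  ⊔preds=[-4,4]  new=[-5,5]  old=[0,2]  +wl: 0,1
  step 4. node 3  ⊔preds=[-4,4]  new=[-4,4]  old=⊥  +wl: 
  step 5. node 4  ⊔preds=[-5,5]  new=[-6,4]  old=[-4,4]  +wl: 2,3
  step 6. node 5  ⊔preds=[-6,6]  new=[-5,6]  old=⊥  +wl: 4
  step 7. node 0  ⊔preds=[-5,5]  new=[-6,3]  old=[-2,0]  +wl: 
  step 8. node 1  ⊔preds=[-6,6]  new=[-6,6]  stable
  step 9. node 2  ⊔preds=[-6,4]  new=[-6,5]  old=[-5,5]  +wl: 0,1,5
  step 10. node 3  ⊔preds=[-6,4]  new=[-6,4]  old=[-4,4]  +wl: 
  step 11. node 4  ⊔preds=[-6,6]  new=[-6,4]  stable
  step 12. node 0  ⊔preds=[-6,5]  new=[-6,3]  stable
  step 13. node 1  ⊔preds=[-6,6]  new=[-6,6]  stable
  step 14. node 5  ⊔preds=[-6,6]  new=[-5,6]  stable

Least fixpoint reached:
  node 0: [-6,3]
  node 1: [-6,6]
  node 2: [-6,5]
  node 3: [-6,4]
  node 4: [-6,4]
  node 5: [-5,6]

[-6,6]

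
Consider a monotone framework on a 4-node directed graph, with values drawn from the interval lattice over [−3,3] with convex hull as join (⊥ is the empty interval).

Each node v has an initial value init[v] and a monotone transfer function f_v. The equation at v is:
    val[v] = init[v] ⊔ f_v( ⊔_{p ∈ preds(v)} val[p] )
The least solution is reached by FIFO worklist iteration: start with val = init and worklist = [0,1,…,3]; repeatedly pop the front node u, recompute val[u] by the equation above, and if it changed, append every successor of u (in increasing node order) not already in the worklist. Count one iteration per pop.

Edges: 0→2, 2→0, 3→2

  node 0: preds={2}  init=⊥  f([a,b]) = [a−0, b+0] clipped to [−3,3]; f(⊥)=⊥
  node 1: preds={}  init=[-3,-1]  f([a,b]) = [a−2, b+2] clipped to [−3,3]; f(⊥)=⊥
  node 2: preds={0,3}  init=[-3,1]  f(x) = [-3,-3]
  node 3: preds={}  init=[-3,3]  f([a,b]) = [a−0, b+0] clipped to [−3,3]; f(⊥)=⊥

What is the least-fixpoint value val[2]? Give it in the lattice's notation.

[-3,1]

Trace (4 dequeues):
  [1] u=0 | in [-3,1] | out [-3,1] | prev ⊥ | push {}
  [2] u=1 | in ⊥ | out [-3,-1] | ==
  [3] u=2 | in [-3,3] | out [-3,1] | ==
  [4] u=3 | in ⊥ | out [-3,3] | ==

Converged values:
  [0] [-3,1]
  [1] [-3,-1]
  [2] [-3,1]
  [3] [-3,3]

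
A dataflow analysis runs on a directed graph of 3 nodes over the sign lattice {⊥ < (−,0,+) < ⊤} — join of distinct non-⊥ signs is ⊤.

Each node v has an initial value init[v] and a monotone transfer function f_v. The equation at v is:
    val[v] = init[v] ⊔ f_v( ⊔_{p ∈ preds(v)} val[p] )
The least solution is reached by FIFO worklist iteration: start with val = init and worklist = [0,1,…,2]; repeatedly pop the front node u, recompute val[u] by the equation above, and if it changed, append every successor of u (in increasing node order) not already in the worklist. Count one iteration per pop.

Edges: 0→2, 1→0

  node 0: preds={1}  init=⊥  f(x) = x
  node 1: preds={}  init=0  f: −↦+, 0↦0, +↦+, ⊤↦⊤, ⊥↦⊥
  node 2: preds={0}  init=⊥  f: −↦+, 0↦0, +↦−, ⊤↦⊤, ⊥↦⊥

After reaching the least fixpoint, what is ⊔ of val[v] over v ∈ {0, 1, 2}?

Worklist (3 pops):
  #1 pop 0: in=0 → 0 (was ⊥); enqueue []
  #2 pop 1: in=⊥ → 0 (no change)
  #3 pop 2: in=0 → 0 (was ⊥); enqueue []

Fixpoint:
  val[0] = 0
  val[1] = 0
  val[2] = 0

0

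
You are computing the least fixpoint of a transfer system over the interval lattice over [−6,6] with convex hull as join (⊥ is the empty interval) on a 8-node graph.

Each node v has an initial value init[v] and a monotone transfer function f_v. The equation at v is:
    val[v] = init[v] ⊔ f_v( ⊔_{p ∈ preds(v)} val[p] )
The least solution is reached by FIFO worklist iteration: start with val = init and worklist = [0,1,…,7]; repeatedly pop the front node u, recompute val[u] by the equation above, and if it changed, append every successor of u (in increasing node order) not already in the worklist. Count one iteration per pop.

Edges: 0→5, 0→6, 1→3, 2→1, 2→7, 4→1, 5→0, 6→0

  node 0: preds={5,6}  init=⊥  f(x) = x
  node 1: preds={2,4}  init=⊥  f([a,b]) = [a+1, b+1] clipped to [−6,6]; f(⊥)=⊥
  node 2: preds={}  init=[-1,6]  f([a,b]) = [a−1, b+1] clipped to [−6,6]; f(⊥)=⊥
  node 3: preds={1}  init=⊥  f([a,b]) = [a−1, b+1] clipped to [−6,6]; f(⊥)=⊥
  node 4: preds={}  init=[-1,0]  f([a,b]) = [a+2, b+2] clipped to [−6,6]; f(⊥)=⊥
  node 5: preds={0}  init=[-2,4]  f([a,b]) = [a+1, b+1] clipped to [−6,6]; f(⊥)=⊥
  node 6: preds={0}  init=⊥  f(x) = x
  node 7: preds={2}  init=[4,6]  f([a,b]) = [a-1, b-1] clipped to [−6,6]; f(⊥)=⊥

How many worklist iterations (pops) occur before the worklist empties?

15

Worklist (15 pops):
  #1 pop 0: in=[-2,4] → [-2,4] (was ⊥); enqueue []
  #2 pop 1: in=[-1,6] → [0,6] (was ⊥); enqueue []
  #3 pop 2: in=⊥ → [-1,6] (no change)
  #4 pop 3: in=[0,6] → [-1,6] (was ⊥); enqueue []
  #5 pop 4: in=⊥ → [-1,0] (no change)
  #6 pop 5: in=[-2,4] → [-2,5] (was [-2,4]); enqueue [0]
  #7 pop 6: in=[-2,4] → [-2,4] (was ⊥); enqueue []
  #8 pop 7: in=[-1,6] → [-2,6] (was [4,6]); enqueue []
  #9 pop 0: in=[-2,5] → [-2,5] (was [-2,4]); enqueue [5,6]
  #10 pop 5: in=[-2,5] → [-2,6] (was [-2,5]); enqueue [0]
  #11 pop 6: in=[-2,5] → [-2,5] (was [-2,4]); enqueue []
  #12 pop 0: in=[-2,6] → [-2,6] (was [-2,5]); enqueue [5,6]
  #13 pop 5: in=[-2,6] → [-2,6] (no change)
  #14 pop 6: in=[-2,6] → [-2,6] (was [-2,5]); enqueue [0]
  #15 pop 0: in=[-2,6] → [-2,6] (no change)

Fixpoint:
  val[0] = [-2,6]
  val[1] = [0,6]
  val[2] = [-1,6]
  val[3] = [-1,6]
  val[4] = [-1,0]
  val[5] = [-2,6]
  val[6] = [-2,6]
  val[7] = [-2,6]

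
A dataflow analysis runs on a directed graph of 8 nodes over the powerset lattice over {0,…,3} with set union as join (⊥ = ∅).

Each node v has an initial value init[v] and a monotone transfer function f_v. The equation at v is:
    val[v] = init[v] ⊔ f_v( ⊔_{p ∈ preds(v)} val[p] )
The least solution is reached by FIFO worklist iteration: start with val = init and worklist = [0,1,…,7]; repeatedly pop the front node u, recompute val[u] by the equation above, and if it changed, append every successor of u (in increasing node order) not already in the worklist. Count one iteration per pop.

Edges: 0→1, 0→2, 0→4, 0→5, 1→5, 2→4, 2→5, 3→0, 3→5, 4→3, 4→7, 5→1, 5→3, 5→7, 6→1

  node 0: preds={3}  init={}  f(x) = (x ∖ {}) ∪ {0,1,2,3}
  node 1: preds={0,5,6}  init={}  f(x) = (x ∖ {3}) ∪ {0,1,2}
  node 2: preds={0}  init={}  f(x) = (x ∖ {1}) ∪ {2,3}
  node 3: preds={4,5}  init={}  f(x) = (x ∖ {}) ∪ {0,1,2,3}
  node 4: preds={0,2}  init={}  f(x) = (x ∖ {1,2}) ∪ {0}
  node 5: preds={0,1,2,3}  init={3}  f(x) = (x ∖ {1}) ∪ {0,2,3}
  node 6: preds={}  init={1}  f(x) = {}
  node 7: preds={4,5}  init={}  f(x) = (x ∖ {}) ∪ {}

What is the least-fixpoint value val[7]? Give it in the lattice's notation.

Trace (11 dequeues):
  [1] u=0 | in {} | out {0,1,2,3} | prev {} | push {}
  [2] u=1 | in {0,1,2,3} | out {0,1,2} | prev {} | push {}
  [3] u=2 | in {0,1,2,3} | out {0,2,3} | prev {} | push {}
  [4] u=3 | in {3} | out {0,1,2,3} | prev {} | push {0}
  [5] u=4 | in {0,1,2,3} | out {0,3} | prev {} | push {3}
  [6] u=5 | in {0,1,2,3} | out {0,2,3} | prev {3} | push {1}
  [7] u=6 | in {} | out {1} | ==
  [8] u=7 | in {0,2,3} | out {0,2,3} | prev {} | push {}
  [9] u=0 | in {0,1,2,3} | out {0,1,2,3} | ==
  [10] u=3 | in {0,2,3} | out {0,1,2,3} | ==
  [11] u=1 | in {0,1,2,3} | out {0,1,2} | ==

Converged values:
  [0] {0,1,2,3}
  [1] {0,1,2}
  [2] {0,2,3}
  [3] {0,1,2,3}
  [4] {0,3}
  [5] {0,2,3}
  [6] {1}
  [7] {0,2,3}

{0,2,3}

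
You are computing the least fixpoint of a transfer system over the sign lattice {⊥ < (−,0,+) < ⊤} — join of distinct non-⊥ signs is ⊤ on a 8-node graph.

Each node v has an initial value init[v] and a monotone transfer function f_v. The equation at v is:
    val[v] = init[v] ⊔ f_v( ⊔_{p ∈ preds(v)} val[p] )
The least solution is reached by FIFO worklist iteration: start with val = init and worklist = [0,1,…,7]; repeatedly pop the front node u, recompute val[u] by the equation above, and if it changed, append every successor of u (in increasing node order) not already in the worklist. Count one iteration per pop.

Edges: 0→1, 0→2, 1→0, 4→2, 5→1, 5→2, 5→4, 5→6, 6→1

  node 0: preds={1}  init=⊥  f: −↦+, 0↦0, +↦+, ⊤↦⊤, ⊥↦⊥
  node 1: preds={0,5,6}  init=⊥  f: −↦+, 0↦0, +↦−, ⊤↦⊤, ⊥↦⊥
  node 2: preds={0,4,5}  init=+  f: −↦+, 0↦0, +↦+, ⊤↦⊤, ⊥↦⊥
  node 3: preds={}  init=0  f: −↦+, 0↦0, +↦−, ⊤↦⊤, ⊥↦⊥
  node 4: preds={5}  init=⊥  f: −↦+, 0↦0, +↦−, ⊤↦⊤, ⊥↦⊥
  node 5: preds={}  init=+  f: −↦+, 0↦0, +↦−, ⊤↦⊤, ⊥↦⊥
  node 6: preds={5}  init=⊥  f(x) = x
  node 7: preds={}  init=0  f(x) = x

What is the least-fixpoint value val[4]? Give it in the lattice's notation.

Worklist (11 pops):
  #1 pop 0: in=⊥ → ⊥ (no change)
  #2 pop 1: in=+ → − (was ⊥); enqueue [0]
  #3 pop 2: in=+ → + (no change)
  #4 pop 3: in=⊥ → 0 (no change)
  #5 pop 4: in=+ → − (was ⊥); enqueue [2]
  #6 pop 5: in=⊥ → + (no change)
  #7 pop 6: in=+ → + (was ⊥); enqueue [1]
  #8 pop 7: in=⊥ → 0 (no change)
  #9 pop 0: in=− → + (was ⊥); enqueue []
  #10 pop 2: in=⊤ → ⊤ (was +); enqueue []
  #11 pop 1: in=+ → − (no change)

Fixpoint:
  val[0] = +
  val[1] = −
  val[2] = ⊤
  val[3] = 0
  val[4] = −
  val[5] = +
  val[6] = +
  val[7] = 0

−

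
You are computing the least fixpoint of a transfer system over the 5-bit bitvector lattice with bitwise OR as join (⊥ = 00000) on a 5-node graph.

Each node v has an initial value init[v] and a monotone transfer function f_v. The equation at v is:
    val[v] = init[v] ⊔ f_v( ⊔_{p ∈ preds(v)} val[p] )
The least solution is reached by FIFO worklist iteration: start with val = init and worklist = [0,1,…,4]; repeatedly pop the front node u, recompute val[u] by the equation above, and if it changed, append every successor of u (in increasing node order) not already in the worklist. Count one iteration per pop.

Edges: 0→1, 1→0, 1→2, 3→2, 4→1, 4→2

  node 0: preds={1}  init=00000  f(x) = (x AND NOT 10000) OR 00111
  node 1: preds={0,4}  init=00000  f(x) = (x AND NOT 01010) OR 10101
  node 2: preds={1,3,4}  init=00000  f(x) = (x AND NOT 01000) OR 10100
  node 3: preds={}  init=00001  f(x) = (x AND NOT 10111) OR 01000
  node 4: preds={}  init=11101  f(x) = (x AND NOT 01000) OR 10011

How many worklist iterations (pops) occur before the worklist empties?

Trace (8 dequeues):
  [1] u=0 | in 00000 | out 00111 | prev 00000 | push {}
  [2] u=1 | in 11111 | out 10101 | prev 00000 | push {0}
  [3] u=2 | in 11101 | out 10101 | prev 00000 | push {}
  [4] u=3 | in 00000 | out 01001 | prev 00001 | push {2}
  [5] u=4 | in 00000 | out 11111 | prev 11101 | push {1}
  [6] u=0 | in 10101 | out 00111 | ==
  [7] u=2 | in 11111 | out 10111 | prev 10101 | push {}
  [8] u=1 | in 11111 | out 10101 | ==

Converged values:
  [0] 00111
  [1] 10101
  [2] 10111
  [3] 01001
  [4] 11111

8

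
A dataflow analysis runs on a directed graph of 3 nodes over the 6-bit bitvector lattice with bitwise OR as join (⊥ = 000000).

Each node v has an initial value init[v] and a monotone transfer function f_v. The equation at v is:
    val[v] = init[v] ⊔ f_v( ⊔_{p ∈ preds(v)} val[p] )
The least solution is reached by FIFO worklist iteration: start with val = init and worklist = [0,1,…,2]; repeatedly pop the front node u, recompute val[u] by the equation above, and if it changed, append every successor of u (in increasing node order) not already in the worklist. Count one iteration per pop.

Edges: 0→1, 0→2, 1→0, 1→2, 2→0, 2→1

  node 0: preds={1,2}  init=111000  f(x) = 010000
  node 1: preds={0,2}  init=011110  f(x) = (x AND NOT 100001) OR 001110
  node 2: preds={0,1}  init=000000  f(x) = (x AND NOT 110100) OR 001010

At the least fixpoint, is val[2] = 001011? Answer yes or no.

Iteration log — 5 steps:
  step 1. node 0  ⊔preds=011110  new=111000  stable
  step 2. node 1  ⊔preds=111000  new=011110  stable
  step 3. node 2  ⊔preds=111110  new=001010  old=000000  +wl: 0,1
  step 4. node 0  ⊔preds=011110  new=111000  stable
  step 5. node 1  ⊔preds=111010  new=011110  stable

Least fixpoint reached:
  node 0: 111000
  node 1: 011110
  node 2: 001010

no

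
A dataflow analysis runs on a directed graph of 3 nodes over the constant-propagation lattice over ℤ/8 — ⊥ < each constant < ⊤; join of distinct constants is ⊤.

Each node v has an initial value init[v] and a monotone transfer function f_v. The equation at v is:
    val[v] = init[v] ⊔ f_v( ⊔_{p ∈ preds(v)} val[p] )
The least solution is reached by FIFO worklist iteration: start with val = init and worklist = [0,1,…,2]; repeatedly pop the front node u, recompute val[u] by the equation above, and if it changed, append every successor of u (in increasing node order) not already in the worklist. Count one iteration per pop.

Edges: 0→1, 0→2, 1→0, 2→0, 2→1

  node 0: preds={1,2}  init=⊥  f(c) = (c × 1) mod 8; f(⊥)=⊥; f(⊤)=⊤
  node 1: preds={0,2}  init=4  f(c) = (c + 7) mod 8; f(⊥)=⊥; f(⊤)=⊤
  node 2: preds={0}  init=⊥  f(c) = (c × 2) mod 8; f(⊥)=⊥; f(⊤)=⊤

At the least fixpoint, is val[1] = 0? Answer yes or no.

no

Worklist (8 pops):
  #1 pop 0: in=4 → 4 (was ⊥); enqueue []
  #2 pop 1: in=4 → ⊤ (was 4); enqueue [0]
  #3 pop 2: in=4 → 0 (was ⊥); enqueue [1]
  #4 pop 0: in=⊤ → ⊤ (was 4); enqueue [2]
  #5 pop 1: in=⊤ → ⊤ (no change)
  #6 pop 2: in=⊤ → ⊤ (was 0); enqueue [0,1]
  #7 pop 0: in=⊤ → ⊤ (no change)
  #8 pop 1: in=⊤ → ⊤ (no change)

Fixpoint:
  val[0] = ⊤
  val[1] = ⊤
  val[2] = ⊤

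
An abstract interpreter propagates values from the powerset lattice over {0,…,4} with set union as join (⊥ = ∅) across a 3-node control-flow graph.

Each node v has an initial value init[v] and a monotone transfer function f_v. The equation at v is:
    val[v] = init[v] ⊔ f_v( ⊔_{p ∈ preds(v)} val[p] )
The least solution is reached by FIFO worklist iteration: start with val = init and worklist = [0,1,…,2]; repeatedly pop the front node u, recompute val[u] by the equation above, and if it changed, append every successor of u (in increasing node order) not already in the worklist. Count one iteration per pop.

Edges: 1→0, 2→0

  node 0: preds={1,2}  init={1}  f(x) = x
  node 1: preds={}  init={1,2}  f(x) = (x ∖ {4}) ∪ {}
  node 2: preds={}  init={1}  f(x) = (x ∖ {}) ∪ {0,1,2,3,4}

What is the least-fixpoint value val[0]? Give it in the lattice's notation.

Iteration log — 4 steps:
  step 1. node 0  ⊔preds={1,2}  new={1,2}  old={1}  +wl: 
  step 2. node 1  ⊔preds={}  new={1,2}  stable
  step 3. node 2  ⊔preds={}  new={0,1,2,3,4}  old={1}  +wl: 0
  step 4. node 0  ⊔preds={0,1,2,3,4}  new={0,1,2,3,4}  old={1,2}  +wl: 

Least fixpoint reached:
  node 0: {0,1,2,3,4}
  node 1: {1,2}
  node 2: {0,1,2,3,4}

{0,1,2,3,4}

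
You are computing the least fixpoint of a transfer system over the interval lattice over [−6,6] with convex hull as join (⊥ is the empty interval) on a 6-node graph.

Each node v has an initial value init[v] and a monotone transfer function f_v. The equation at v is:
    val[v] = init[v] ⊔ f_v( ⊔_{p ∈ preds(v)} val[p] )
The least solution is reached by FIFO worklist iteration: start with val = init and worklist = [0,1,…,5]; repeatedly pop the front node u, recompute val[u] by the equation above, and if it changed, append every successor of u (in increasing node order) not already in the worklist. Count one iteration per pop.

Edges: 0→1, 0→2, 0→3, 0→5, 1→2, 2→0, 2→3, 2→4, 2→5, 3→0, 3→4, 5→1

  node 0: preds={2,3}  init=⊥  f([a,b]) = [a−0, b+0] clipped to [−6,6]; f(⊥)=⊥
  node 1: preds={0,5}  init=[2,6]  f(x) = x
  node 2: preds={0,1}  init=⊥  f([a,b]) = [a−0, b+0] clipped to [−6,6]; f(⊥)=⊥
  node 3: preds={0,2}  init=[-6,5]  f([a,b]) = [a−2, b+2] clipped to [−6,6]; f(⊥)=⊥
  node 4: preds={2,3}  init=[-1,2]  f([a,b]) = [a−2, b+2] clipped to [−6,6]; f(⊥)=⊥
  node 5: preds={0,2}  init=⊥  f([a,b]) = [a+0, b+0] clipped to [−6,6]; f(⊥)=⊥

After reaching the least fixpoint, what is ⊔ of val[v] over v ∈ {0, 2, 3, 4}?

Iteration log — 11 steps:
  step 1. node 0  ⊔preds=[-6,5]  new=[-6,5]  old=⊥  +wl: 
  step 2. node 1  ⊔preds=[-6,5]  new=[-6,6]  old=[2,6]  +wl: 
  step 3. node 2  ⊔preds=[-6,6]  new=[-6,6]  old=⊥  +wl: 0
  step 4. node 3  ⊔preds=[-6,6]  new=[-6,6]  old=[-6,5]  +wl: 
  step 5. node 4  ⊔preds=[-6,6]  new=[-6,6]  old=[-1,2]  +wl: 
  step 6. node 5  ⊔preds=[-6,6]  new=[-6,6]  old=⊥  +wl: 1
  step 7. node 0  ⊔preds=[-6,6]  new=[-6,6]  old=[-6,5]  +wl: 2,3,5
  step 8. node 1  ⊔preds=[-6,6]  new=[-6,6]  stable
  step 9. node 2  ⊔preds=[-6,6]  new=[-6,6]  stable
  step 10. node 3  ⊔preds=[-6,6]  new=[-6,6]  stable
  step 11. node 5  ⊔preds=[-6,6]  new=[-6,6]  stable

Least fixpoint reached:
  node 0: [-6,6]
  node 1: [-6,6]
  node 2: [-6,6]
  node 3: [-6,6]
  node 4: [-6,6]
  node 5: [-6,6]

[-6,6]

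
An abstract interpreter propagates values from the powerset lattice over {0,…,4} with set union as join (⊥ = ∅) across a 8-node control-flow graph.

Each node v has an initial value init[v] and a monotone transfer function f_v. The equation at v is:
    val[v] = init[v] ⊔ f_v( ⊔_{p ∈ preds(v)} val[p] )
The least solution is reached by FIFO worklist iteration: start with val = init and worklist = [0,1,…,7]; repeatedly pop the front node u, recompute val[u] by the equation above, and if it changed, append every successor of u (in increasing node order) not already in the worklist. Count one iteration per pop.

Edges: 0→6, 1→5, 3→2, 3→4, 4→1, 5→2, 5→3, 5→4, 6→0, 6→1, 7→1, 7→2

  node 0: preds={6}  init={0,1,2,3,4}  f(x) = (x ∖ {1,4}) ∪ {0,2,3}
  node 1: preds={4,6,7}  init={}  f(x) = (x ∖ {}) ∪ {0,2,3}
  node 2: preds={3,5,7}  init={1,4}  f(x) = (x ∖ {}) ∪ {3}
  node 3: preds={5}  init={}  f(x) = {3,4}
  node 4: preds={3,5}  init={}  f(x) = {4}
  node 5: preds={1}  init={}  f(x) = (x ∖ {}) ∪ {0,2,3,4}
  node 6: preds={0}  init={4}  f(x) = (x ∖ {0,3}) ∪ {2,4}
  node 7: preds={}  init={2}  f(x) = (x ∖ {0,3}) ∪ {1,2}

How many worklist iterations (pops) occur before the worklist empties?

17

Iteration log — 17 steps:
  step 1. node 0  ⊔preds={4}  new={0,1,2,3,4}  stable
  step 2. node 1  ⊔preds={2,4}  new={0,2,3,4}  old={}  +wl: 
  step 3. node 2  ⊔preds={2}  new={1,2,3,4}  old={1,4}  +wl: 
  step 4. node 3  ⊔preds={}  new={3,4}  old={}  +wl: 2
  step 5. node 4  ⊔preds={3,4}  new={4}  old={}  +wl: 1
  step 6. node 5  ⊔preds={0,2,3,4}  new={0,2,3,4}  old={}  +wl: 3,4
  step 7. node 6  ⊔preds={0,1,2,3,4}  new={1,2,4}  old={4}  +wl: 0
  step 8. node 7  ⊔preds={}  new={1,2}  old={2}  +wl: 
  step 9. node 2  ⊔preds={0,1,2,3,4}  new={0,1,2,3,4}  old={1,2,3,4}  +wl: 
  step 10. node 1  ⊔preds={1,2,4}  new={0,1,2,3,4}  old={0,2,3,4}  +wl: 5
  step 11. node 3  ⊔preds={0,2,3,4}  new={3,4}  stable
  step 12. node 4  ⊔preds={0,2,3,4}  new={4}  stable
  step 13. node 0  ⊔preds={1,2,4}  new={0,1,2,3,4}  stable
  step 14. node 5  ⊔preds={0,1,2,3,4}  new={0,1,2,3,4}  old={0,2,3,4}  +wl: 2,3,4
  step 15. node 2  ⊔preds={0,1,2,3,4}  new={0,1,2,3,4}  stable
  step 16. node 3  ⊔preds={0,1,2,3,4}  new={3,4}  stable
  step 17. node 4  ⊔preds={0,1,2,3,4}  new={4}  stable

Least fixpoint reached:
  node 0: {0,1,2,3,4}
  node 1: {0,1,2,3,4}
  node 2: {0,1,2,3,4}
  node 3: {3,4}
  node 4: {4}
  node 5: {0,1,2,3,4}
  node 6: {1,2,4}
  node 7: {1,2}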